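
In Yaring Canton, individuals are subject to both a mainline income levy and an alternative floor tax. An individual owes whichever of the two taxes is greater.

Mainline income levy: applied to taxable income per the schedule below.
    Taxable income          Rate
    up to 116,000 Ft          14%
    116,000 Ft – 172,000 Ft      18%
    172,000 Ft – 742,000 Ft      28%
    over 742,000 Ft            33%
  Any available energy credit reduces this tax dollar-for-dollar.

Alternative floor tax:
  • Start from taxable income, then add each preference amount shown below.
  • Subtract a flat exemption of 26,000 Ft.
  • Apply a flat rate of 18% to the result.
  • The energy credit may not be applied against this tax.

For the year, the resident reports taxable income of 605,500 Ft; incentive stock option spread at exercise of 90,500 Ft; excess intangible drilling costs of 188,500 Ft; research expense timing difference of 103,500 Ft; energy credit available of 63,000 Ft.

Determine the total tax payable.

Mainline income levy:
  116,000 Ft × 14% = 16,240 Ft
  56,000 Ft × 18% = 10,080 Ft
  433,500 Ft × 28% = 121,380 Ft
  → 147,700 Ft
  Less energy credit 63,000 Ft → 84,700 Ft

Alternative floor tax:
  Adjusted income: 605,500 Ft + 90,500 Ft + 188,500 Ft + 103,500 Ft = 988,000 Ft
  Less exemption 26,000 Ft → base 962,000 Ft
  962,000 Ft × 18% = 173,160 Ft

173,160 Ft > 84,700 Ft, so the alternative floor tax is the binding amount.

173,160 Ft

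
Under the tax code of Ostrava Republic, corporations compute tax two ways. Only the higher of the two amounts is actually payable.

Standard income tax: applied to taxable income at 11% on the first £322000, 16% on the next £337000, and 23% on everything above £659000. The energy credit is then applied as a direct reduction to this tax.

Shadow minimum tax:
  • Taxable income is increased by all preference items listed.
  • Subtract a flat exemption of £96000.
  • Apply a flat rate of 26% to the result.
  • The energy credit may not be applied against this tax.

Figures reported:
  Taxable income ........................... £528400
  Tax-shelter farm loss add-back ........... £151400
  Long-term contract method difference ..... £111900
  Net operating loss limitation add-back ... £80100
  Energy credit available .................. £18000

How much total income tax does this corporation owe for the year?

Standard income tax:
  £322000 × 11% = £35420
  £206400 × 16% = £33024
  → £68444
  Less energy credit £18000 → £50444

Shadow minimum tax:
  Adjusted income: £528400 + £151400 + £111900 + £80100 = £871800
  Less exemption £96000 → base £775800
  £775800 × 26% = £201708

£201708 > £50444, so the shadow minimum tax is the binding amount.

£201708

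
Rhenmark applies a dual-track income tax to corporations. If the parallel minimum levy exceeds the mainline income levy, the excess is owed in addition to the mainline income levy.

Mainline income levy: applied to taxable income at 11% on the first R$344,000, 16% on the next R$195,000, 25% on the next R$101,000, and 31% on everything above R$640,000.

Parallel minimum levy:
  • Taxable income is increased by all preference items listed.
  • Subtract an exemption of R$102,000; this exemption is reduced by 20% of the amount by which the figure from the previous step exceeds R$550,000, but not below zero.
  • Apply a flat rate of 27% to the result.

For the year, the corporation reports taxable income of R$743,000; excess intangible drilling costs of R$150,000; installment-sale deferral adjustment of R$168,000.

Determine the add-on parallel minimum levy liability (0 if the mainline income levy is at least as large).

R$160,250

Mainline income levy:
  R$344,000 × 11% = R$37,840
  R$195,000 × 16% = R$31,200
  R$101,000 × 25% = R$25,250
  R$103,000 × 31% = R$31,930
  → R$126,220

Parallel minimum levy:
  Adjusted income: R$743,000 + R$150,000 + R$168,000 = R$1,061,000
  Exemption: 20% × (R$1,061,000 − R$550,000) = R$102,200 ≥ R$102,000, so the exemption is fully phased out
  Base: R$1,061,000 − R$0 = R$1,061,000
  R$1,061,000 × 27% = R$286,470

Excess of parallel minimum levy over mainline income levy: R$286,470 − R$126,220 = R$160,250.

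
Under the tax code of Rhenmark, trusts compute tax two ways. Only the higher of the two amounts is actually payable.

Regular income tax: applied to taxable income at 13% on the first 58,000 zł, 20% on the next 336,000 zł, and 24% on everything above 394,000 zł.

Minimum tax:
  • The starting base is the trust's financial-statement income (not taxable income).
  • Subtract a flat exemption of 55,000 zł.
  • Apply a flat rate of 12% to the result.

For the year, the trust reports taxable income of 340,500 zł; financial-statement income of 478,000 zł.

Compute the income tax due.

Regular income tax:
  58,000 zł × 13% = 7,540 zł
  282,500 zł × 20% = 56,500 zł
  → 64,040 zł

Minimum tax:
  Base (financial-statement income): 478,000 zł
  Less exemption 55,000 zł → base 423,000 zł
  423,000 zł × 12% = 50,760 zł

64,040 zł > 50,760 zł, so the regular income tax governs.

64,040 zł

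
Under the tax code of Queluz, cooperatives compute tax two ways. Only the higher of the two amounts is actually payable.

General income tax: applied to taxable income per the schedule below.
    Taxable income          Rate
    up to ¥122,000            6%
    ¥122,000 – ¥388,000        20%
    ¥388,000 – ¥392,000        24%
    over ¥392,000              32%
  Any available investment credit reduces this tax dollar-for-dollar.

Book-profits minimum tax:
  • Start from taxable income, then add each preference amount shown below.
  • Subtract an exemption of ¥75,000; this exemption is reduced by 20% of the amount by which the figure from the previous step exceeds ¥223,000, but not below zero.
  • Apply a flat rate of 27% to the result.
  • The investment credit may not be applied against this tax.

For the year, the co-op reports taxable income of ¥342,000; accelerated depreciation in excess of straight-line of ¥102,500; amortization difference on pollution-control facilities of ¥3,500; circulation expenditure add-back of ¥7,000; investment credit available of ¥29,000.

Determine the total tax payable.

¥115,128

Book-profits minimum tax:
  Adjusted income: ¥342,000 + ¥102,500 + ¥3,500 + ¥7,000 = ¥455,000
  Exemption: ¥75,000 − 20% × (¥455,000 − ¥223,000) = ¥75,000 − ¥46,400 = ¥28,600
  Base: ¥455,000 − ¥28,600 = ¥426,400
  ¥426,400 × 27% = ¥115,128

General income tax:
  ¥122,000 × 6% = ¥7,320
  ¥220,000 × 20% = ¥44,000
  → ¥51,320
  Less investment credit ¥29,000 → ¥22,320

¥115,128 > ¥22,320, so the book-profits minimum tax is the binding amount.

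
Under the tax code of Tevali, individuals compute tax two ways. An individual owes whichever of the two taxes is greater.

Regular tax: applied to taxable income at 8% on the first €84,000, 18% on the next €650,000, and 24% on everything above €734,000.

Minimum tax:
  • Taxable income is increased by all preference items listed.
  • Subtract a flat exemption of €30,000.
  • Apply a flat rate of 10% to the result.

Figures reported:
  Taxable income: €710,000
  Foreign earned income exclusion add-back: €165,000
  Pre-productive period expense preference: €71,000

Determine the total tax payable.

Minimum tax:
  Adjusted income: €710,000 + €165,000 + €71,000 = €946,000
  Less exemption €30,000 → base €916,000
  €916,000 × 10% = €91,600

Regular tax:
  €84,000 × 8% = €6,720
  €626,000 × 18% = €112,680
  → €119,400

€119,400 > €91,600, so the regular tax governs.

€119,400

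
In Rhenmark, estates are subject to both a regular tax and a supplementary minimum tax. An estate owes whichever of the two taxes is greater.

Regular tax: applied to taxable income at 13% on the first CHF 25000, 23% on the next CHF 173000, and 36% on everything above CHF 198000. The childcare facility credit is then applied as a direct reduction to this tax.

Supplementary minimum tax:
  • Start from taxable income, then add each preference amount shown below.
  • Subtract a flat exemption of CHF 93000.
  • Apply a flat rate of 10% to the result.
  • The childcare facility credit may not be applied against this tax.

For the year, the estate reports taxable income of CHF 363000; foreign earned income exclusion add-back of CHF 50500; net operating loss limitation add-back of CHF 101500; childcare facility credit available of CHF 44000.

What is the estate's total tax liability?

Regular tax:
  CHF 25000 × 13% = CHF 3250
  CHF 173000 × 23% = CHF 39790
  CHF 165000 × 36% = CHF 59400
  → CHF 102440
  Less childcare facility credit CHF 44000 → CHF 58440

Supplementary minimum tax:
  Adjusted income: CHF 363000 + CHF 50500 + CHF 101500 = CHF 515000
  Less exemption CHF 93000 → base CHF 422000
  CHF 422000 × 10% = CHF 42200

CHF 58440 > CHF 42200, so the regular tax governs.

CHF 58440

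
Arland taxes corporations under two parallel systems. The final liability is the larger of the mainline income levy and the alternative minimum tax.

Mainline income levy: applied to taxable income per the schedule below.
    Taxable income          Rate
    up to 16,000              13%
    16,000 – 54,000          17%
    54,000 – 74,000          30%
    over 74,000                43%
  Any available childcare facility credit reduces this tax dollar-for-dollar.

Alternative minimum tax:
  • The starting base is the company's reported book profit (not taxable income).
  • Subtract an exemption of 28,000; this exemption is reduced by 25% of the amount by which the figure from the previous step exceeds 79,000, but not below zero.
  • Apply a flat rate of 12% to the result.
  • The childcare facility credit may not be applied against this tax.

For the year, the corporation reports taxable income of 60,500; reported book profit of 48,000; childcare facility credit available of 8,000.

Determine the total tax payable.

2,490

Alternative minimum tax:
  Base (reported book profit): 48,000
  Exemption: 48,000 ≤ 79,000, so full 28,000 applies
  Base: 48,000 − 28,000 = 20,000
  20,000 × 12% = 2,400

Mainline income levy:
  16,000 × 13% = 2,080
  38,000 × 17% = 6,460
  6,500 × 30% = 1,950
  → 10,490
  Less childcare facility credit 8,000 → 2,490

2,490 > 2,400, so the mainline income levy governs.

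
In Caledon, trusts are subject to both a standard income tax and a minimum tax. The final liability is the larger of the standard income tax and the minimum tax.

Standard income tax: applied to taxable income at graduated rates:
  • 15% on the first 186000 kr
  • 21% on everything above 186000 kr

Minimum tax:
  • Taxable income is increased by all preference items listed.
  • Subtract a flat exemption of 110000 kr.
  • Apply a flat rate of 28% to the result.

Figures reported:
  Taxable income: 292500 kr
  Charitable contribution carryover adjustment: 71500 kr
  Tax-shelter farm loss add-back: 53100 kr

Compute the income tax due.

Minimum tax:
  Adjusted income: 292500 kr + 71500 kr + 53100 kr = 417100 kr
  Less exemption 110000 kr → base 307100 kr
  307100 kr × 28% = 85988 kr

Standard income tax:
  186000 kr × 15% = 27900 kr
  106500 kr × 21% = 22365 kr
  → 50265 kr

85988 kr > 50265 kr, so the minimum tax is the binding amount.

85988 kr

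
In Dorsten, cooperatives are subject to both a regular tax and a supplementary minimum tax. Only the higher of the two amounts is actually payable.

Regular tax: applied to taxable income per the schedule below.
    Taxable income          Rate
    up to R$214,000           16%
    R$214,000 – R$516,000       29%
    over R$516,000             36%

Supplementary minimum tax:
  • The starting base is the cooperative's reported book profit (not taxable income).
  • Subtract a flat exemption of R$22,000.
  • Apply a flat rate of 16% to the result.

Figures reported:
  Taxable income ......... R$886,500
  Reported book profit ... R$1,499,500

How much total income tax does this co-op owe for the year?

Regular tax:
  R$214,000 × 16% = R$34,240
  R$302,000 × 29% = R$87,580
  R$370,500 × 36% = R$133,380
  → R$255,200

Supplementary minimum tax:
  Base (reported book profit): R$1,499,500
  Less exemption R$22,000 → base R$1,477,500
  R$1,477,500 × 16% = R$236,400

R$255,200 > R$236,400, so the regular tax governs.

R$255,200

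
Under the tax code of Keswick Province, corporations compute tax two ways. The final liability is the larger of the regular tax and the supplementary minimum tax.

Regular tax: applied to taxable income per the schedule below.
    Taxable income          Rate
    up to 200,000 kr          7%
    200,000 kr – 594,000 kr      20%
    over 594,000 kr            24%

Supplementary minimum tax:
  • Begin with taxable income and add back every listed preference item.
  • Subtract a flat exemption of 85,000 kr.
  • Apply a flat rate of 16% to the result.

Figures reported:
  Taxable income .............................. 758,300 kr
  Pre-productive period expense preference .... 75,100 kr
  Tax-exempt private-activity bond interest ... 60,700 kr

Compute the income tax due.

132,232 kr

Regular tax:
  200,000 kr × 7% = 14,000 kr
  394,000 kr × 20% = 78,800 kr
  164,300 kr × 24% = 39,432 kr
  → 132,232 kr

Supplementary minimum tax:
  Adjusted income: 758,300 kr + 75,100 kr + 60,700 kr = 894,100 kr
  Less exemption 85,000 kr → base 809,100 kr
  809,100 kr × 16% = 129,456 kr

132,232 kr > 129,456 kr, so the regular tax governs.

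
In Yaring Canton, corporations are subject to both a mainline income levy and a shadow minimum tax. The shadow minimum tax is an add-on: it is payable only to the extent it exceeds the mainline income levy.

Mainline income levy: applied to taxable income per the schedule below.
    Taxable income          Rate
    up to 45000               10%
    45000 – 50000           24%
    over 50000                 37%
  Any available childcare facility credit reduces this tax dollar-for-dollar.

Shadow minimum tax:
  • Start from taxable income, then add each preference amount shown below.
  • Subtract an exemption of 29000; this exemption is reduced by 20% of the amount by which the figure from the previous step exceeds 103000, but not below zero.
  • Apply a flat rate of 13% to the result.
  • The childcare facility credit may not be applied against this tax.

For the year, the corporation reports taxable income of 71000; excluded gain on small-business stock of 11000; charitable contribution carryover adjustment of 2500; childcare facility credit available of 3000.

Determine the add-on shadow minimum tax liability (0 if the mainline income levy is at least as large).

Mainline income levy:
  45000 × 10% = 4500
  5000 × 24% = 1200
  21000 × 37% = 7770
  → 13470
  Less childcare facility credit 3000 → 10470

Shadow minimum tax:
  Adjusted income: 71000 + 11000 + 2500 = 84500
  Exemption: 84500 ≤ 103000, so full 29000 applies
  Base: 84500 − 29000 = 55500
  55500 × 13% = 7215

7215 ≤ 10470, so no add-on is due.

0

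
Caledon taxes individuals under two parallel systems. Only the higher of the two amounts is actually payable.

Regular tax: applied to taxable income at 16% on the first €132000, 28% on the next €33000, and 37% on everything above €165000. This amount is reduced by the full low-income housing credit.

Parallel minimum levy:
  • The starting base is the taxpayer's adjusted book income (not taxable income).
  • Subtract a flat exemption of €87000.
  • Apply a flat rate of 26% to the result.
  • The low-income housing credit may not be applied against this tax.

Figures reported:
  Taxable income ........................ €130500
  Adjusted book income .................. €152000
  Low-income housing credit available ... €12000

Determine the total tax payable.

Parallel minimum levy:
  Base (adjusted book income): €152000
  Less exemption €87000 → base €65000
  €65000 × 26% = €16900

Regular tax:
  €130500 × 16% = €20880
  Less low-income housing credit €12000 → €8880

€16900 > €8880, so the parallel minimum levy is the binding amount.

€16900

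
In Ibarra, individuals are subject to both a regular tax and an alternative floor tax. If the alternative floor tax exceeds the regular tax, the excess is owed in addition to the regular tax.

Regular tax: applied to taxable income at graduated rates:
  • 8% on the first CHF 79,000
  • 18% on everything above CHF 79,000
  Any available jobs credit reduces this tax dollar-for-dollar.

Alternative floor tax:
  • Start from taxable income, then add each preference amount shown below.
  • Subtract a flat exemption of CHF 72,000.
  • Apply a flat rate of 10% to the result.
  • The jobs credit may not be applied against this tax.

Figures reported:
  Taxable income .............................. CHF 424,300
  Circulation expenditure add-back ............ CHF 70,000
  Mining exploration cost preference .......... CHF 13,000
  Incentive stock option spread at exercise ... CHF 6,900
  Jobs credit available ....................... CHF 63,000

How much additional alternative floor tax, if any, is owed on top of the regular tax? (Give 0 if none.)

CHF 38,746

Regular tax:
  CHF 79,000 × 8% = CHF 6,320
  CHF 345,300 × 18% = CHF 62,154
  → CHF 68,474
  Less jobs credit CHF 63,000 → CHF 5,474

Alternative floor tax:
  Adjusted income: CHF 424,300 + CHF 70,000 + CHF 13,000 + CHF 6,900 = CHF 514,200
  Less exemption CHF 72,000 → base CHF 442,200
  CHF 442,200 × 10% = CHF 44,220

Excess of alternative floor tax over regular tax: CHF 44,220 − CHF 5,474 = CHF 38,746.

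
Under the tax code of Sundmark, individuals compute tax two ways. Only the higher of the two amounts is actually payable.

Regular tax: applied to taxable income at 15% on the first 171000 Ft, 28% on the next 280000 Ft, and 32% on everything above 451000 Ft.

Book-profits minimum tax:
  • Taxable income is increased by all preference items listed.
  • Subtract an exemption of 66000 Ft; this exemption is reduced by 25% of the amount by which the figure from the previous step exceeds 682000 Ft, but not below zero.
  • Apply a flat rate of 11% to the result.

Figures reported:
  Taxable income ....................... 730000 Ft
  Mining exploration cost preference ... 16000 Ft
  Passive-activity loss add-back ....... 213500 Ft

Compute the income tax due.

Regular tax:
  171000 Ft × 15% = 25650 Ft
  280000 Ft × 28% = 78400 Ft
  279000 Ft × 32% = 89280 Ft
  → 193330 Ft

Book-profits minimum tax:
  Adjusted income: 730000 Ft + 16000 Ft + 213500 Ft = 959500 Ft
  Exemption: 25% × (959500 Ft − 682000 Ft) = 69375 Ft ≥ 66000 Ft, so the exemption is fully phased out
  Base: 959500 Ft − 0 Ft = 959500 Ft
  959500 Ft × 11% = 105545 Ft

193330 Ft > 105545 Ft, so the regular tax governs.

193330 Ft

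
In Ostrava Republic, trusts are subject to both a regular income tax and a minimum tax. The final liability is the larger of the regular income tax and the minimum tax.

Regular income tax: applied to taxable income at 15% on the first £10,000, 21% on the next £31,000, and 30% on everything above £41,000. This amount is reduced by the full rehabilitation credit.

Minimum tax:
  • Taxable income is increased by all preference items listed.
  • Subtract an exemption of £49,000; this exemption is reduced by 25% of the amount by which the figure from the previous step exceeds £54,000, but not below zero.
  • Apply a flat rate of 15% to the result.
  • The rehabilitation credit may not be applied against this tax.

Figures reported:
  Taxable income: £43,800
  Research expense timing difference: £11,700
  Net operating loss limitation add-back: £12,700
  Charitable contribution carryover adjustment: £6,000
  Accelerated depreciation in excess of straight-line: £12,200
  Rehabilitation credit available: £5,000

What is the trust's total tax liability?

£6,825

Minimum tax:
  Adjusted income: £43,800 + £11,700 + £12,700 + £6,000 + £12,200 = £86,400
  Exemption: £49,000 − 25% × (£86,400 − £54,000) = £49,000 − £8,100 = £40,900
  Base: £86,400 − £40,900 = £45,500
  £45,500 × 15% = £6,825

Regular income tax:
  £10,000 × 15% = £1,500
  £31,000 × 21% = £6,510
  £2,800 × 30% = £840
  → £8,850
  Less rehabilitation credit £5,000 → £3,850

£6,825 > £3,850, so the minimum tax is the binding amount.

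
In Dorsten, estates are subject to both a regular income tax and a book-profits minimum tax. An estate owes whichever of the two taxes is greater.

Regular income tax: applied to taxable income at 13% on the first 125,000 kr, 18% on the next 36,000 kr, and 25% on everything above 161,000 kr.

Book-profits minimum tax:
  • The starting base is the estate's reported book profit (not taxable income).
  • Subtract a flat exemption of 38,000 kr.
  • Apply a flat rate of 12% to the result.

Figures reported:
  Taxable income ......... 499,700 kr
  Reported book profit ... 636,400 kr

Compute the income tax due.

Regular income tax:
  125,000 kr × 13% = 16,250 kr
  36,000 kr × 18% = 6,480 kr
  338,700 kr × 25% = 84,675 kr
  → 107,405 kr

Book-profits minimum tax:
  Base (reported book profit): 636,400 kr
  Less exemption 38,000 kr → base 598,400 kr
  598,400 kr × 12% = 71,808 kr

107,405 kr > 71,808 kr, so the regular income tax governs.

107,405 kr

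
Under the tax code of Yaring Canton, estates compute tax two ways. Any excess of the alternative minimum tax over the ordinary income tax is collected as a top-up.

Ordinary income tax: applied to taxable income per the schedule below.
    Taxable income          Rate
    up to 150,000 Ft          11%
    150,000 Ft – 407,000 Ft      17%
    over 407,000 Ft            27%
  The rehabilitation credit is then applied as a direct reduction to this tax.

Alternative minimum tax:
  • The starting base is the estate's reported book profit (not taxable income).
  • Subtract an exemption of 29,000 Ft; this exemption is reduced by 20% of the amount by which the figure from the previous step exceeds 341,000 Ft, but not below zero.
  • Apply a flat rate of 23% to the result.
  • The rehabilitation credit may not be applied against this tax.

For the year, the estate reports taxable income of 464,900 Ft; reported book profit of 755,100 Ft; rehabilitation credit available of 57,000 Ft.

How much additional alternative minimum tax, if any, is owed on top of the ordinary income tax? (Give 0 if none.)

154,850 Ft

Alternative minimum tax:
  Base (reported book profit): 755,100 Ft
  Exemption: 20% × (755,100 Ft − 341,000 Ft) = 82,820 Ft ≥ 29,000 Ft, so the exemption is fully phased out
  Base: 755,100 Ft − 0 Ft = 755,100 Ft
  755,100 Ft × 23% = 173,673 Ft

Ordinary income tax:
  150,000 Ft × 11% = 16,500 Ft
  257,000 Ft × 17% = 43,690 Ft
  57,900 Ft × 27% = 15,633 Ft
  → 75,823 Ft
  Less rehabilitation credit 57,000 Ft → 18,823 Ft

Excess of alternative minimum tax over ordinary income tax: 173,673 Ft − 18,823 Ft = 154,850 Ft.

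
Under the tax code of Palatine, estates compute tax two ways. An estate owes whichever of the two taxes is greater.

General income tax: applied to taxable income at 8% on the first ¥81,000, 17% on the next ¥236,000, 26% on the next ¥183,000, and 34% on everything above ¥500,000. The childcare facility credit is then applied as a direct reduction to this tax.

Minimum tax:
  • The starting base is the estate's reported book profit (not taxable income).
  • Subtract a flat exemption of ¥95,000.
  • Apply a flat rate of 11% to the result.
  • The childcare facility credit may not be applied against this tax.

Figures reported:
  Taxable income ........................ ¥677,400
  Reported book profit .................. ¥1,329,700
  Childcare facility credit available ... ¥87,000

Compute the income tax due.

¥135,817

Minimum tax:
  Base (reported book profit): ¥1,329,700
  Less exemption ¥95,000 → base ¥1,234,700
  ¥1,234,700 × 11% = ¥135,817

General income tax:
  ¥81,000 × 8% = ¥6,480
  ¥236,000 × 17% = ¥40,120
  ¥183,000 × 26% = ¥47,580
  ¥177,400 × 34% = ¥60,316
  → ¥154,496
  Less childcare facility credit ¥87,000 → ¥67,496

¥135,817 > ¥67,496, so the minimum tax is the binding amount.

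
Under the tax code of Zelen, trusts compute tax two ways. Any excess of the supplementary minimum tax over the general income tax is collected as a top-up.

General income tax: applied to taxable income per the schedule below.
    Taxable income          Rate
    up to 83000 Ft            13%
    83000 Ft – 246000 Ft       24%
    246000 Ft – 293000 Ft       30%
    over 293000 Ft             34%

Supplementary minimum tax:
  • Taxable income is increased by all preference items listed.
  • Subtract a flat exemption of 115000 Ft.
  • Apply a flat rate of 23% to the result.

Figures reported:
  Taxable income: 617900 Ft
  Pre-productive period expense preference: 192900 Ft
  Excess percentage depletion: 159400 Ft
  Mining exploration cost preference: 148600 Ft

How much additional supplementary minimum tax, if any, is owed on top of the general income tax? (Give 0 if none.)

56398 Ft

Supplementary minimum tax:
  Adjusted income: 617900 Ft + 192900 Ft + 159400 Ft + 148600 Ft = 1118800 Ft
  Less exemption 115000 Ft → base 1003800 Ft
  1003800 Ft × 23% = 230874 Ft

General income tax:
  83000 Ft × 13% = 10790 Ft
  163000 Ft × 24% = 39120 Ft
  47000 Ft × 30% = 14100 Ft
  324900 Ft × 34% = 110466 Ft
  → 174476 Ft

Excess of supplementary minimum tax over general income tax: 230874 Ft − 174476 Ft = 56398 Ft.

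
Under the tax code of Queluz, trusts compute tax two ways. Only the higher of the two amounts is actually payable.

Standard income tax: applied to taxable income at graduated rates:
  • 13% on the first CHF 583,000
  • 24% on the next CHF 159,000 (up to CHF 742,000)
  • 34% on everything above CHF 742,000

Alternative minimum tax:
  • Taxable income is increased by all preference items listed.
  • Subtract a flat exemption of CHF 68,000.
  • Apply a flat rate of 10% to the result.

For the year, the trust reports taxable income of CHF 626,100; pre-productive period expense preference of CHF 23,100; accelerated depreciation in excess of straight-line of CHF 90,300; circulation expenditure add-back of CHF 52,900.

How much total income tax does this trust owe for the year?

CHF 86,134

Standard income tax:
  CHF 583,000 × 13% = CHF 75,790
  CHF 43,100 × 24% = CHF 10,344
  → CHF 86,134

Alternative minimum tax:
  Adjusted income: CHF 626,100 + CHF 23,100 + CHF 90,300 + CHF 52,900 = CHF 792,400
  Less exemption CHF 68,000 → base CHF 724,400
  CHF 724,400 × 10% = CHF 72,440

CHF 86,134 > CHF 72,440, so the standard income tax governs.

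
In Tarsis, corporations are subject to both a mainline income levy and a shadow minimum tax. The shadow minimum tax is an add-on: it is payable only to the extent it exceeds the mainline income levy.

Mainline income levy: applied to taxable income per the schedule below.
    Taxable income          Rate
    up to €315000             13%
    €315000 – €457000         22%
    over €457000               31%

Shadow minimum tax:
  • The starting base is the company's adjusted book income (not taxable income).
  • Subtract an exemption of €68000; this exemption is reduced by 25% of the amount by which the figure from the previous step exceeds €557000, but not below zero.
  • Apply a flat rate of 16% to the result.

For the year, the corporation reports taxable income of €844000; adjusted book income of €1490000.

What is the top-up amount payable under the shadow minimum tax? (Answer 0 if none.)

Mainline income levy:
  €315000 × 13% = €40950
  €142000 × 22% = €31240
  €387000 × 31% = €119970
  → €192160

Shadow minimum tax:
  Base (adjusted book income): €1490000
  Exemption: 25% × (€1490000 − €557000) = €233250 ≥ €68000, so the exemption is fully phased out
  Base: €1490000 − €0 = €1490000
  €1490000 × 16% = €238400

Excess of shadow minimum tax over mainline income levy: €238400 − €192160 = €46240.

€46240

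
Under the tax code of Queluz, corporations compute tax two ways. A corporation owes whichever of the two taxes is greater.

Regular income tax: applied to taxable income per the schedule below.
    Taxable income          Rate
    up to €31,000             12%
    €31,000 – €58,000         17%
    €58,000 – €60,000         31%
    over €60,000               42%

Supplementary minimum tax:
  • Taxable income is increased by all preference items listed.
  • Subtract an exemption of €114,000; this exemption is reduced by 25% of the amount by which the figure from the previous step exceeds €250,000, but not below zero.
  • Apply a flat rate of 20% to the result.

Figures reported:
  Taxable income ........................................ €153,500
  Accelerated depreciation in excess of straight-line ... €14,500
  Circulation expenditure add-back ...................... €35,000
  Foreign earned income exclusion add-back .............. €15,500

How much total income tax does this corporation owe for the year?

€48,200

Regular income tax:
  €31,000 × 12% = €3,720
  €27,000 × 17% = €4,590
  €2,000 × 31% = €620
  €93,500 × 42% = €39,270
  → €48,200

Supplementary minimum tax:
  Adjusted income: €153,500 + €14,500 + €35,000 + €15,500 = €218,500
  Exemption: €218,500 ≤ €250,000, so full €114,000 applies
  Base: €218,500 − €114,000 = €104,500
  €104,500 × 20% = €20,900

€48,200 > €20,900, so the regular income tax governs.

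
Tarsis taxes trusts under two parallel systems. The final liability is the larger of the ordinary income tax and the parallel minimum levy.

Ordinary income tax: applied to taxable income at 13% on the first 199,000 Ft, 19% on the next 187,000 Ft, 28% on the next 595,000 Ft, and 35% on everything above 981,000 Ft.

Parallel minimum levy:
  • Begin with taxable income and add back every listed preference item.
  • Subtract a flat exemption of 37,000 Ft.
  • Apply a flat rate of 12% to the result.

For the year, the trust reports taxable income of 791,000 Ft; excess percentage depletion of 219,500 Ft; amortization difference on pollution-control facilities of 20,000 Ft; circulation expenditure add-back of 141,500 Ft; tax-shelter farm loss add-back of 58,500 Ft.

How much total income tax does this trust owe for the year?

Ordinary income tax:
  199,000 Ft × 13% = 25,870 Ft
  187,000 Ft × 19% = 35,530 Ft
  405,000 Ft × 28% = 113,400 Ft
  → 174,800 Ft

Parallel minimum levy:
  Adjusted income: 791,000 Ft + 219,500 Ft + 20,000 Ft + 141,500 Ft + 58,500 Ft = 1,230,500 Ft
  Less exemption 37,000 Ft → base 1,193,500 Ft
  1,193,500 Ft × 12% = 143,220 Ft

174,800 Ft > 143,220 Ft, so the ordinary income tax governs.

174,800 Ft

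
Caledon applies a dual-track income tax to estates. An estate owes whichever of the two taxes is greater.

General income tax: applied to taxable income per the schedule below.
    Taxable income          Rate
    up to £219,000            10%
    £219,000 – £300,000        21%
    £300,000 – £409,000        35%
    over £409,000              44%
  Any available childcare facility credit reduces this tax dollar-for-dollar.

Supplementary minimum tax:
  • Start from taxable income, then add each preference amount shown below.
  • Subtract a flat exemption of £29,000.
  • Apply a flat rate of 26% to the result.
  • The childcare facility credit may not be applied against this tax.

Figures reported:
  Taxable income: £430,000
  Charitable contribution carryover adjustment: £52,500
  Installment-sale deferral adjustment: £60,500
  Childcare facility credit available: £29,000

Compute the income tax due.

Supplementary minimum tax:
  Adjusted income: £430,000 + £52,500 + £60,500 = £543,000
  Less exemption £29,000 → base £514,000
  £514,000 × 26% = £133,640

General income tax:
  £219,000 × 10% = £21,900
  £81,000 × 21% = £17,010
  £109,000 × 35% = £38,150
  £21,000 × 44% = £9,240
  → £86,300
  Less childcare facility credit £29,000 → £57,300

£133,640 > £57,300, so the supplementary minimum tax is the binding amount.

£133,640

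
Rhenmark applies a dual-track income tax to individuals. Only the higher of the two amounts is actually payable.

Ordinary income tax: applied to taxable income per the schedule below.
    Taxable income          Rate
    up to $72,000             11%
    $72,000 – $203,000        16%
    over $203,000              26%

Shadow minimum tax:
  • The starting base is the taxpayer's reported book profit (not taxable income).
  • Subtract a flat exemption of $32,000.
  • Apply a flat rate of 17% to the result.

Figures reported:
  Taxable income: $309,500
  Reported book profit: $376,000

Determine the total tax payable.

$58,480

Ordinary income tax:
  $72,000 × 11% = $7,920
  $131,000 × 16% = $20,960
  $106,500 × 26% = $27,690
  → $56,570

Shadow minimum tax:
  Base (reported book profit): $376,000
  Less exemption $32,000 → base $344,000
  $344,000 × 17% = $58,480

$58,480 > $56,570, so the shadow minimum tax is the binding amount.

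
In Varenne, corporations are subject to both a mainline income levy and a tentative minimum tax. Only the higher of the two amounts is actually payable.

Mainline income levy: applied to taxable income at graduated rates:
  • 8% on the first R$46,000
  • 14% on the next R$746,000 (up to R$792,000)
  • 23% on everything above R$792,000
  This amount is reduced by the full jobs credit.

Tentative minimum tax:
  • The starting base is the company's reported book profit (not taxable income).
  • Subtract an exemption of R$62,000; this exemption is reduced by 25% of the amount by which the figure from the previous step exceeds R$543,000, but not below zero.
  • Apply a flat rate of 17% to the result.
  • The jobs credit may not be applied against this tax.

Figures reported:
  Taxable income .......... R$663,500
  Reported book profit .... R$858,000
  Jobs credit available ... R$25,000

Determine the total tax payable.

Mainline income levy:
  R$46,000 × 8% = R$3,680
  R$617,500 × 14% = R$86,450
  → R$90,130
  Less jobs credit R$25,000 → R$65,130

Tentative minimum tax:
  Base (reported book profit): R$858,000
  Exemption: 25% × (R$858,000 − R$543,000) = R$78,750 ≥ R$62,000, so the exemption is fully phased out
  Base: R$858,000 − R$0 = R$858,000
  R$858,000 × 17% = R$145,860

R$145,860 > R$65,130, so the tentative minimum tax is the binding amount.

R$145,860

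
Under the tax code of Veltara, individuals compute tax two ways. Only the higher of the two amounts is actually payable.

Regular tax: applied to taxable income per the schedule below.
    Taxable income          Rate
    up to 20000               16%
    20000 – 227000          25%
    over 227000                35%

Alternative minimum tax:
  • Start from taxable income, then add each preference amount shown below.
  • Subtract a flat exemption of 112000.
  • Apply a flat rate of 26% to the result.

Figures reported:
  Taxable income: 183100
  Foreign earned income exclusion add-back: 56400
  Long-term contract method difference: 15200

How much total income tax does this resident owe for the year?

43975

Regular tax:
  20000 × 16% = 3200
  163100 × 25% = 40775
  → 43975

Alternative minimum tax:
  Adjusted income: 183100 + 56400 + 15200 = 254700
  Less exemption 112000 → base 142700
  142700 × 26% = 37102

43975 > 37102, so the regular tax governs.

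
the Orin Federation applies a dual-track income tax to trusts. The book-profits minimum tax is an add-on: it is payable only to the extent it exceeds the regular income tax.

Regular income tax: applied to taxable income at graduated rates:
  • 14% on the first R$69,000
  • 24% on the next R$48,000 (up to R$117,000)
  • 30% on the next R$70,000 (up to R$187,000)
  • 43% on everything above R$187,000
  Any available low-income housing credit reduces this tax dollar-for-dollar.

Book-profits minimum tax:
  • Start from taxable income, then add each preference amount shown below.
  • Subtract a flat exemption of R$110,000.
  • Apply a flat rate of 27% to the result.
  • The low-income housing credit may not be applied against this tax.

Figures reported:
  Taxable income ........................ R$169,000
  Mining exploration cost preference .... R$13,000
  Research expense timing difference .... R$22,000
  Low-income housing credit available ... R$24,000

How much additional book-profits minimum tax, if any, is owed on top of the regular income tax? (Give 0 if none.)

Regular income tax:
  R$69,000 × 14% = R$9,660
  R$48,000 × 24% = R$11,520
  R$52,000 × 30% = R$15,600
  → R$36,780
  Less low-income housing credit R$24,000 → R$12,780

Book-profits minimum tax:
  Adjusted income: R$169,000 + R$13,000 + R$22,000 = R$204,000
  Less exemption R$110,000 → base R$94,000
  R$94,000 × 27% = R$25,380

Excess of book-profits minimum tax over regular income tax: R$25,380 − R$12,780 = R$12,600.

R$12,600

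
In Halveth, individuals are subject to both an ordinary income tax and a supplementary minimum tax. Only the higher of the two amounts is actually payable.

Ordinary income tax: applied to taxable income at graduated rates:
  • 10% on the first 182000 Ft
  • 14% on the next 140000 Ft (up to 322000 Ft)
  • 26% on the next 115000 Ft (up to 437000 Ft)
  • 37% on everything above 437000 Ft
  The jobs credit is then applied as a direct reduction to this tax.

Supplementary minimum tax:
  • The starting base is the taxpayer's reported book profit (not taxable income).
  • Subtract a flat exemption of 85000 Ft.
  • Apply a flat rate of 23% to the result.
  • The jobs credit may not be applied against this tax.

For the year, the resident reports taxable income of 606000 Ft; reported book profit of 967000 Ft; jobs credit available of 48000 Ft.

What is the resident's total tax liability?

Supplementary minimum tax:
  Base (reported book profit): 967000 Ft
  Less exemption 85000 Ft → base 882000 Ft
  882000 Ft × 23% = 202860 Ft

Ordinary income tax:
  182000 Ft × 10% = 18200 Ft
  140000 Ft × 14% = 19600 Ft
  115000 Ft × 26% = 29900 Ft
  169000 Ft × 37% = 62530 Ft
  → 130230 Ft
  Less jobs credit 48000 Ft → 82230 Ft

202860 Ft > 82230 Ft, so the supplementary minimum tax is the binding amount.

202860 Ft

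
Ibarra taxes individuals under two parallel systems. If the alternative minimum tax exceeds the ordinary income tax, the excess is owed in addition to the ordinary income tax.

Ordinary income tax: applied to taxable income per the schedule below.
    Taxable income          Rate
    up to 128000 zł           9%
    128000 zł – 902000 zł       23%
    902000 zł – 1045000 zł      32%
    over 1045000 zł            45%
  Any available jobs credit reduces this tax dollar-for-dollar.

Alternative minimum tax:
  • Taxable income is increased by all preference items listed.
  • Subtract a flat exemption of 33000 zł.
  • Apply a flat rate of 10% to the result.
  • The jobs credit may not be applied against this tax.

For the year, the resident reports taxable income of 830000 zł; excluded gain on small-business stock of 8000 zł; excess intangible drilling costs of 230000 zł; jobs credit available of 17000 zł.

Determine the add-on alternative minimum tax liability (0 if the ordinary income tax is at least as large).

0 zł

Alternative minimum tax:
  Adjusted income: 830000 zł + 8000 zł + 230000 zł = 1068000 zł
  Less exemption 33000 zł → base 1035000 zł
  1035000 zł × 10% = 103500 zł

Ordinary income tax:
  128000 zł × 9% = 11520 zł
  702000 zł × 23% = 161460 zł
  → 172980 zł
  Less jobs credit 17000 zł → 155980 zł

103500 zł ≤ 155980 zł, so no add-on is due.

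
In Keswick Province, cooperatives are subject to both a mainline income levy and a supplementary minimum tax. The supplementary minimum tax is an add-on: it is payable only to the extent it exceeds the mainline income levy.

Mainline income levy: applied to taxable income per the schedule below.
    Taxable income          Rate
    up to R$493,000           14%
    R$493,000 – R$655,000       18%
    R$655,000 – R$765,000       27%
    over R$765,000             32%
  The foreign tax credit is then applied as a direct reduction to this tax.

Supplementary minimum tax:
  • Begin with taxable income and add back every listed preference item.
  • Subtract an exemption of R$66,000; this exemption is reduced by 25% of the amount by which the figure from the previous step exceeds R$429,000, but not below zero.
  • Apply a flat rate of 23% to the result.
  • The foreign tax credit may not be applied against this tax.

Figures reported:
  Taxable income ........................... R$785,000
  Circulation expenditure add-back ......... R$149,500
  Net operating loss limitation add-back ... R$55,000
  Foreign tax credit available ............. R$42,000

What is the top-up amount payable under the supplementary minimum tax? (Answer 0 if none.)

R$135,305

Mainline income levy:
  R$493,000 × 14% = R$69,020
  R$162,000 × 18% = R$29,160
  R$110,000 × 27% = R$29,700
  R$20,000 × 32% = R$6,400
  → R$134,280
  Less foreign tax credit R$42,000 → R$92,280

Supplementary minimum tax:
  Adjusted income: R$785,000 + R$149,500 + R$55,000 = R$989,500
  Exemption: 25% × (R$989,500 − R$429,000) = R$140,125 ≥ R$66,000, so the exemption is fully phased out
  Base: R$989,500 − R$0 = R$989,500
  R$989,500 × 23% = R$227,585

Excess of supplementary minimum tax over mainline income levy: R$227,585 − R$92,280 = R$135,305.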